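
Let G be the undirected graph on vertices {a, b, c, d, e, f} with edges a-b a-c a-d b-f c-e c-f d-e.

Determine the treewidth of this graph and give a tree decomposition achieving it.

Every bag has size at most 3, so the width is 3 − 1 = 2 and tw(G) ≤ 2. The edges f–b–a–c–f form a cycle, so G is not a tree and its treewidth is at least 2. The upper and lower bounds meet at 2, so that is the treewidth.

Treewidth 2.
One such decomposition:
Bags: B1 = {b, c, f}  B2 = {a, b, c}  B3 = {a, c, e}  B4 = {a, d, e}
Tree: B1–B2, B2–B3, B3–B4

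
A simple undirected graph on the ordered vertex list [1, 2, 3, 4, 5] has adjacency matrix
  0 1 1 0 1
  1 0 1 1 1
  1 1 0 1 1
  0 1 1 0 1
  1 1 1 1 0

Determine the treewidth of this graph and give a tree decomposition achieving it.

Every bag has size at most 4, so the width is 4 − 1 = 3 and tw(G) ≤ 3. On the other hand G contains the 4-clique {1, 2, 3, 5}. A clique must lie in a single bag of any decomposition, so no decomposition can have width below 3. Therefore the treewidth is 3.

Treewidth 3.
Bags: B1 = {1, 2, 3, 5}  B2 = {2, 3, 4, 5}
Tree: B1–B2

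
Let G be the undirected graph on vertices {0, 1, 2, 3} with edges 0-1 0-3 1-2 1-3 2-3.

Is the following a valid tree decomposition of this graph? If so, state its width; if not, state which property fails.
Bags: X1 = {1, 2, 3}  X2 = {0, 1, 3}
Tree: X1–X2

Yes; width 2.

Checking the three conditions: (i) the bags cover all of {0, 1, 2, 3}; (ii) for each edge, some bag contains both endpoints; (iii) the bags containing any fixed vertex form a subtree. All hold, so the decomposition is valid with width 3 − 1 = 2.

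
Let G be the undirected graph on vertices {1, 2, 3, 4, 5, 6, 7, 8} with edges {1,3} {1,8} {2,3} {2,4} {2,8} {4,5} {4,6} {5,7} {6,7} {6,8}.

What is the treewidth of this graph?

A width-2 tree decomposition is:
Bags: B1 = {4, 5, 7}  B2 = {4, 6, 7}  B3 = {2, 4, 6}  B4 = {2, 6, 8}  B5 = {2, 3, 8}  B6 = {1, 3, 8}
Tree: B1–B2, B2–B3, B3–B4, B4–B5, B5–B6
Each bag holds 3 vertices, so the decomposition has width 2, which upper-bounds the treewidth. For the lower bound, G contains the cycle 5–7–6–4–5, so G is not a forest; only forests have treewidth ≤ 1, hence tw(G) ≥ 2. Therefore the treewidth is 2.

2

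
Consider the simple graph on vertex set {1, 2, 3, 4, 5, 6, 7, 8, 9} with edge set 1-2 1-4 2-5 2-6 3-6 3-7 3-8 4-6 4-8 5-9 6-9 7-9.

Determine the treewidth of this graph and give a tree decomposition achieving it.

Every bag has size at most 4, so the width is 4 − 1 = 3 and tw(G) ≤ 3. For the lower bound: the 4 vertex sets {1,2,5}, {4}, {6}, {3,7,8,9} are disjoint, each induces a connected subgraph, and every pair is joined by at least one edge of G. Contracting each set to a single vertex therefore yields K_{4} as a minor, and since treewidth is minor-monotone, tw(G) ≥ tw(K_{4}) = 3. Combining the bounds, tw(G) = 3.

Treewidth 3.
One such decomposition:
Bags: B1 = {1, 2, 4, 5}  B2 = {2, 4, 5, 6}  B3 = {4, 5, 6, 9}  B4 = {4, 6, 8, 9}  B5 = {3, 6, 8, 9}  B6 = {3, 7, 8, 9}
Tree: B1–B2, B2–B3, B3–B4, B4–B5, B5–B6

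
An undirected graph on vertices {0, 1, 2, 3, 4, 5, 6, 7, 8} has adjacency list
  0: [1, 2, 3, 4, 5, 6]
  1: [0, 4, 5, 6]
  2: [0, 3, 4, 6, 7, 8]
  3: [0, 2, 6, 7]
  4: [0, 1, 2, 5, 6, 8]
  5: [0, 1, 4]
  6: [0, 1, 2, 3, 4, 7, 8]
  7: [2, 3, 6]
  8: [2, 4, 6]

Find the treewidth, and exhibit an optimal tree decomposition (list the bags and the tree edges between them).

Every bag has size at most 4, so the width is 4 − 1 = 3 and tw(G) ≤ 3. For the lower bound, the 4 vertices {0, 1, 4, 5} are pairwise adjacent, and any tree decomposition puts a clique entirely inside one bag — forcing width ≥ 3. Hence tw(G) = 3 exactly.

Treewidth 3.
Bags: B1 = {0, 1, 4, 6}  B2 = {0, 1, 4, 5}  B3 = {0, 2, 4, 6}  B4 = {0, 2, 3, 6}  B5 = {2, 3, 6, 7}  B6 = {2, 4, 6, 8}
Tree: B1–B2, B1–B3, B3–B4, B4–B5, B3–B6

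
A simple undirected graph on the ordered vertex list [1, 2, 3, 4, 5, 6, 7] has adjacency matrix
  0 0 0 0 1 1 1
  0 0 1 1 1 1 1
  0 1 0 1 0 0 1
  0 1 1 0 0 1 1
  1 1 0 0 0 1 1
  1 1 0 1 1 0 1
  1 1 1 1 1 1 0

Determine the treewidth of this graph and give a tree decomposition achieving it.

Treewidth 3.
One optimal decomposition is:
Bags: B1 = {2, 5, 6, 7}  B2 = {2, 4, 6, 7}  B3 = {2, 3, 4, 7}  B4 = {1, 5, 6, 7}
Tree: B1–B2, B2–B3, B1–B4

The largest bag has 4 vertices, giving width 3; this decomposition certifies tw(G) ≤ 3. On the other hand G contains the 4-clique {1, 5, 6, 7}. A clique must lie in a single bag of any decomposition, so no decomposition can have width below 3. Therefore the treewidth is 3.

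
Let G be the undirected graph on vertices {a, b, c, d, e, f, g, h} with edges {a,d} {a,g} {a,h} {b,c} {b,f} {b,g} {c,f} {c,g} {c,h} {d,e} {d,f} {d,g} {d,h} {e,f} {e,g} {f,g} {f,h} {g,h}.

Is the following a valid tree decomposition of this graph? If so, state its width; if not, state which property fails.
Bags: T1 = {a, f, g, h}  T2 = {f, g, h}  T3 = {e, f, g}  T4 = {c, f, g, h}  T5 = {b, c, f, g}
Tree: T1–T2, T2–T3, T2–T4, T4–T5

A tree decomposition must satisfy three properties: every vertex lies in some bag; for every edge, both endpoints lie together in some bag; and for every vertex, the bags containing it form a connected subtree. Here vertex d appears in no bag, so the decomposition is invalid.

No — vertex d appears in no bag.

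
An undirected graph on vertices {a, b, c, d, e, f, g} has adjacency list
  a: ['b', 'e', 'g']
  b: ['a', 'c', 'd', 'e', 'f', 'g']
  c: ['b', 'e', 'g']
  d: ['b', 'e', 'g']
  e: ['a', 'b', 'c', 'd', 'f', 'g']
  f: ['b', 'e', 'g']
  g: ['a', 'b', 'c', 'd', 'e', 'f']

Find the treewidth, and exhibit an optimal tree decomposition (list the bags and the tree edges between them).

Treewidth 3.
Bags: B1 = {b, d, e, g}  B2 = {a, b, e, g}  B3 = {b, e, f, g}  B4 = {b, c, e, g}
Tree: B1–B2, B2–B3, B1–B4

The largest bag has 4 vertices, giving width 3; this decomposition certifies tw(G) ≤ 3. Conversely, {b, d, e, g} is a clique of size 4, and the vertices of any clique must share a bag in every tree decomposition; so some bag has ≥ 4 vertices and tw(G) ≥ 3. Hence tw(G) = 3 exactly.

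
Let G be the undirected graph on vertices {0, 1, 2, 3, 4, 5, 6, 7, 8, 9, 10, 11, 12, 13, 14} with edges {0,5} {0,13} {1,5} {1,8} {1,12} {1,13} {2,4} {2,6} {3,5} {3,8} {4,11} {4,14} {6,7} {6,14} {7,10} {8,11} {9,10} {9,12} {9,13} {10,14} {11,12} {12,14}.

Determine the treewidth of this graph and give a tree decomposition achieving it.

Treewidth 3.
One optimal decomposition is:
Bags: B1 = {2, 6, 7, 10}  B2 = {2, 6, 10, 14}  B3 = {2, 4, 10, 14}  B4 = {4, 9, 10, 14}  B5 = {4, 9, 12, 14}  B6 = {4, 9, 11, 12}  B7 = {9, 11, 12, 13}  B8 = {1, 11, 12, 13}  B9 = {1, 8, 11, 13}  B10 = {0, 1, 8, 13}  B11 = {0, 1, 5, 8}  B12 = {0, 3, 5, 8}
Tree: B1–B2, B2–B3, B3–B4, B4–B5, B5–B6, B6–B7, B7–B8, B8–B9, B9–B10, B10–B11, B11–B12

The largest bag has 4 vertices, giving width 3; this decomposition certifies tw(G) ≤ 3. For the lower bound: the 4 vertex sets {2,6,7}, {10}, {14}, {4,9,11,12} are disjoint, each induces a connected subgraph, and every pair is joined by at least one edge of G. Contracting each set to a single vertex therefore yields K_{4} as a minor, and since treewidth is minor-monotone, tw(G) ≥ tw(K_{4}) = 3. Combining the bounds, tw(G) = 3.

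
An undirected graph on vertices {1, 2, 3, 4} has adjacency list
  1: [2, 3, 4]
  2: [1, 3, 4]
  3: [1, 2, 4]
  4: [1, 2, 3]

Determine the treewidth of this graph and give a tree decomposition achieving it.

With just one bag of size 4, the width is 4 − 1 = 3, so tw(G) ≤ 3. For the lower bound, the 4 vertices {1, 2, 3, 4} are pairwise adjacent, and any tree decomposition puts a clique entirely inside one bag — forcing width ≥ 3. The upper and lower bounds meet at 3, so that is the treewidth.

Treewidth 3.
One such decomposition:
Bags: B1 = {1, 2, 3, 4}
Tree: (single bag)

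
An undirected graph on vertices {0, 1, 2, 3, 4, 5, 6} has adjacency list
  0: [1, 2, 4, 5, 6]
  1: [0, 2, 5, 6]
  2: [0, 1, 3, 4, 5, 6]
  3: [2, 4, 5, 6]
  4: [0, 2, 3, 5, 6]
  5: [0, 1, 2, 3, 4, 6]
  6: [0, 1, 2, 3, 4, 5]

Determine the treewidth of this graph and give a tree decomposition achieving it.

Treewidth 4.
One such decomposition:
Bags: B1 = {2, 3, 4, 5, 6}  B2 = {0, 2, 4, 5, 6}  B3 = {0, 1, 2, 5, 6}
Tree: B1–B2, B2–B3

The largest bag has 5 vertices, giving width 4; this decomposition certifies tw(G) ≤ 4. For the lower bound, the 5 vertices {0, 1, 2, 5, 6} are pairwise adjacent, and any tree decomposition puts a clique entirely inside one bag — forcing width ≥ 4. Therefore the treewidth is 4.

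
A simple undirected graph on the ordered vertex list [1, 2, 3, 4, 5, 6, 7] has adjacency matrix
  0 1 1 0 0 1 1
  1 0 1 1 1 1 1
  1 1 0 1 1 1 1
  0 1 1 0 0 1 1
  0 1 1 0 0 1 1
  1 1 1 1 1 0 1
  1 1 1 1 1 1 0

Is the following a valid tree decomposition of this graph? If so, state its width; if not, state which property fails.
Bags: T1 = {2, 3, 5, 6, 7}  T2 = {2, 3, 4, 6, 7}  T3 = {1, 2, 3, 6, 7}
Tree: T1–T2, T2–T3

Checking the three conditions: (i) the bags cover all of {1, 2, 3, 4, 5, 6, 7}; (ii) for each edge, some bag contains both endpoints; (iii) the bags containing any fixed vertex form a subtree. All hold, so the decomposition is valid with width 5 − 1 = 4.

Yes; width 4.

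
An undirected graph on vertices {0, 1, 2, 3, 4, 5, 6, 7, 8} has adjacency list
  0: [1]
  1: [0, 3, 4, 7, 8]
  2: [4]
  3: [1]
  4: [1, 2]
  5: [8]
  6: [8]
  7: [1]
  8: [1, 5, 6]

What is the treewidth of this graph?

A width-1 tree decomposition is:
Bags: B1 = {1, 8}  B2 = {5, 8}  B3 = {1, 4}  B4 = {1, 7}  B5 = {1, 3}  B6 = {6, 8}  B7 = {2, 4}  B8 = {0, 1}
Tree: B1–B2, B1–B3, B1–B4, B1–B5, B1–B6, B3–B7, B5–B8
The largest bag has 2 vertices, giving width 1; this decomposition certifies tw(G) ≤ 1. G has an edge, so its treewidth is at least 1. Hence tw(G) = 1 exactly.

1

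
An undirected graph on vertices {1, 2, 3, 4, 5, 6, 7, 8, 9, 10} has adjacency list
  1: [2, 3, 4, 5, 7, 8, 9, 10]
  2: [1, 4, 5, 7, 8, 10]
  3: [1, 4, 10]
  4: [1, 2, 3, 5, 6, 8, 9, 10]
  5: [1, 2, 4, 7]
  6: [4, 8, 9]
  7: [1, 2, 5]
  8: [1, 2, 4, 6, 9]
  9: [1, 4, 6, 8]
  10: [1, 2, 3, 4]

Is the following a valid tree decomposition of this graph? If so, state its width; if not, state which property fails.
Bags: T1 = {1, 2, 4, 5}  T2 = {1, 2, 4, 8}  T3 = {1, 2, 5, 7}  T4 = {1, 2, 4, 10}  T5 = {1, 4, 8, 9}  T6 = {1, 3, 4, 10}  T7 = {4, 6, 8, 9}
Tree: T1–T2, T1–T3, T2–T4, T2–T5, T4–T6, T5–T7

Every vertex of G appears in some bag (union = {1, 2, 3, 4, 5, 6, 7, 8, 9, 10}); every edge is covered by a bag; and for each vertex v the set of bags containing v is connected in the bag tree. The decomposition is therefore valid. The largest bag has 4 vertices, so the width is 3.

Yes; width 3.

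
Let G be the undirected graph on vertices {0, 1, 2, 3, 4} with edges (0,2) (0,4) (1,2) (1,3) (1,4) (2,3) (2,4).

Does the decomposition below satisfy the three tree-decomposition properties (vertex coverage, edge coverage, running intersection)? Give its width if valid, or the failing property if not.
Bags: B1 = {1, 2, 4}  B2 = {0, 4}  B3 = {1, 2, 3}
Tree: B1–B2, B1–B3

A tree decomposition must satisfy three properties: every vertex lies in some bag; for every edge, both endpoints lie together in some bag; and for every vertex, the bags containing it form a connected subtree. Here edge (2,0) lies in no bag, so the decomposition is invalid.

No — edge (2,0) lies in no bag.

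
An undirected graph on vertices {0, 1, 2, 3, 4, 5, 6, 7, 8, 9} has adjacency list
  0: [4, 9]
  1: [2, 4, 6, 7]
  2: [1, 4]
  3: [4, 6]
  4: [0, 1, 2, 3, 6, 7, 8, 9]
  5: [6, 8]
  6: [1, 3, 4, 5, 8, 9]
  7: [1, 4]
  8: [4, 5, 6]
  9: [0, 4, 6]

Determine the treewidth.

2

A width-2 tree decomposition is:
Bags: B1 = {4, 6, 8}  B2 = {4, 6, 9}  B3 = {1, 4, 6}  B4 = {5, 6, 8}  B5 = {0, 4, 9}  B6 = {1, 4, 7}  B7 = {3, 4, 6}  B8 = {1, 2, 4}
Tree: B1–B2, B2–B3, B1–B4, B2–B5, B3–B6, B2–B7, B6–B8
Every bag has size at most 3, so the width is 3 − 1 = 2 and tw(G) ≤ 2. Conversely, {0, 4, 9} is a clique of size 3, and the vertices of any clique must share a bag in every tree decomposition; so some bag has ≥ 3 vertices and tw(G) ≥ 2. Hence tw(G) = 2 exactly.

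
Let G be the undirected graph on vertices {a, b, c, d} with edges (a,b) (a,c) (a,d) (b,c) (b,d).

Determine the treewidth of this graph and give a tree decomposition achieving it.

Treewidth 2.
One such decomposition:
Bags: B1 = {a, b, d}  B2 = {a, b, c}
Tree: B1–B2

The largest bag has 3 vertices, giving width 2; this decomposition certifies tw(G) ≤ 2. On the other hand G contains the 3-clique {a, b, d}. A clique must lie in a single bag of any decomposition, so no decomposition can have width below 2. Hence tw(G) = 2 exactly.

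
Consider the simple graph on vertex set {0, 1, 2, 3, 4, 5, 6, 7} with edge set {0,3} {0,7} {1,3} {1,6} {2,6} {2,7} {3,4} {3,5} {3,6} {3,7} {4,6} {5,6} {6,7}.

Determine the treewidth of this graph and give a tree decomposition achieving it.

Each bag holds 3 vertices, so the decomposition has width 2, which upper-bounds the treewidth. For the lower bound, the 3 vertices {2, 6, 7} are pairwise adjacent, and any tree decomposition puts a clique entirely inside one bag — forcing width ≥ 2. The upper and lower bounds meet at 2, so that is the treewidth.

Treewidth 2.
One such decomposition:
Bags: B1 = {0, 3, 7}  B2 = {3, 6, 7}  B3 = {3, 5, 6}  B4 = {2, 6, 7}  B5 = {3, 4, 6}  B6 = {1, 3, 6}
Tree: B1–B2, B2–B3, B2–B4, B3–B5, B3–B6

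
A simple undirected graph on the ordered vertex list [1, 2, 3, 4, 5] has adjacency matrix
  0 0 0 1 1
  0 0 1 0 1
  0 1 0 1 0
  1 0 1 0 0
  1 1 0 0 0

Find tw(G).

2

A width-2 tree decomposition is:
Bags: B1 = {2, 3, 5}  B2 = {1, 3, 5}  B3 = {1, 3, 4}
Tree: B1–B2, B2–B3
Every bag has size at most 3, so the width is 3 − 1 = 2 and tw(G) ≤ 2. Since 3–2–5–1–4–3 is a cycle in G, G is not acyclic. Forests are exactly the graphs of treewidth ≤ 1, so tw(G) ≥ 2. Combining the bounds, tw(G) = 2.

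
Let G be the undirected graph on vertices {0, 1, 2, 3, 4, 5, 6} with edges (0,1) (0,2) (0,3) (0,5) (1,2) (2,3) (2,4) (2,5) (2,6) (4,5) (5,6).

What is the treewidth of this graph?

A width-2 tree decomposition is:
Bags: B1 = {2, 5, 6}  B2 = {0, 2, 5}  B3 = {0, 2, 3}  B4 = {0, 1, 2}  B5 = {2, 4, 5}
Tree: B1–B2, B2–B3, B2–B4, B1–B5
Each bag holds 3 vertices, so the decomposition has width 2, which upper-bounds the treewidth. On the other hand G contains the 3-clique {0, 1, 2}. A clique must lie in a single bag of any decomposition, so no decomposition can have width below 2. The upper and lower bounds meet at 2, so that is the treewidth.

2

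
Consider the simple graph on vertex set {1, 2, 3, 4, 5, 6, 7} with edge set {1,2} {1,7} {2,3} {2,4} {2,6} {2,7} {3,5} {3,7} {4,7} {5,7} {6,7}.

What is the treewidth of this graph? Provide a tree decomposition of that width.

Treewidth 2.
One such decomposition:
Bags: B1 = {2, 4, 7}  B2 = {1, 2, 7}  B3 = {2, 6, 7}  B4 = {2, 3, 7}  B5 = {3, 5, 7}
Tree: B1–B2, B2–B3, B2–B4, B4–B5

Each bag holds 3 vertices, so the decomposition has width 2, which upper-bounds the treewidth. Conversely, {1, 2, 7} is a clique of size 3, and the vertices of any clique must share a bag in every tree decomposition; so some bag has ≥ 3 vertices and tw(G) ≥ 2. The upper and lower bounds meet at 2, so that is the treewidth.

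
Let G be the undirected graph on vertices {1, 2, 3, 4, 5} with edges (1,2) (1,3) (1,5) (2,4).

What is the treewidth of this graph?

1

A width-1 tree decomposition is:
Bags: B1 = {1, 3}  B2 = {1, 5}  B3 = {1, 2}  B4 = {2, 4}
Tree: B1–B2, B2–B3, B3–B4
Every bag has size at most 2, so the width is 2 − 1 = 1 and tw(G) ≤ 1. Since G has at least one edge (e.g. 3–1), it is not an edgeless graph, so tw(G) ≥ 1. Combining the bounds, tw(G) = 1.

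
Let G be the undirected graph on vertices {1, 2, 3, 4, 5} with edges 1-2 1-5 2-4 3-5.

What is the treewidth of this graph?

1

A width-1 tree decomposition is:
Bags: B1 = {3, 5}  B2 = {1, 5}  B3 = {1, 2}  B4 = {2, 4}
Tree: B1–B2, B2–B3, B3–B4
The largest bag has 2 vertices, giving width 1; this decomposition certifies tw(G) ≤ 1. G has an edge, so its treewidth is at least 1. Therefore the treewidth is 1.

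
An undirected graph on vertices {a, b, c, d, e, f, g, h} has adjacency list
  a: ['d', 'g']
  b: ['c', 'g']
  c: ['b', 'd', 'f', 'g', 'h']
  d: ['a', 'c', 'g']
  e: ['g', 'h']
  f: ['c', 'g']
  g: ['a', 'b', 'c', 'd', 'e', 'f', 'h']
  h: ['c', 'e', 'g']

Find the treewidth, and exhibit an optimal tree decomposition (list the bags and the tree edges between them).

Treewidth 2.
Bags: B1 = {c, f, g}  B2 = {c, g, h}  B3 = {c, d, g}  B4 = {e, g, h}  B5 = {a, d, g}  B6 = {b, c, g}
Tree: B1–B2, B2–B3, B2–B4, B3–B5, B1–B6

Each bag holds 3 vertices, so the decomposition has width 2, which upper-bounds the treewidth. On the other hand G contains the 3-clique {e, g, h}. A clique must lie in a single bag of any decomposition, so no decomposition can have width below 2. Therefore the treewidth is 2.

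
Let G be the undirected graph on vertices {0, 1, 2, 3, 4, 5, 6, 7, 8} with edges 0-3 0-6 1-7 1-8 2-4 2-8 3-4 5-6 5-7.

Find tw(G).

A width-2 tree decomposition is:
Bags: B1 = {0, 3, 4}  B2 = {0, 2, 4}  B3 = {0, 2, 8}  B4 = {0, 1, 8}  B5 = {0, 1, 7}  B6 = {0, 5, 7}  B7 = {0, 5, 6}
Tree: B1–B2, B2–B3, B3–B4, B4–B5, B5–B6, B6–B7
Each bag holds 3 vertices, so the decomposition has width 2, which upper-bounds the treewidth. The edges 0–3–4–2–8–1–7–5–6–0 form a cycle, so G is not a tree and its treewidth is at least 2. Therefore the treewidth is 2.

2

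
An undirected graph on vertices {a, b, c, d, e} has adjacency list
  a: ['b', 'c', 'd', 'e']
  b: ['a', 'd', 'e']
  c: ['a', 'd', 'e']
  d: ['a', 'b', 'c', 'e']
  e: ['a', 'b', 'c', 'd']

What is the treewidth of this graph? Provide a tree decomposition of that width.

Treewidth 3.
One optimal decomposition is:
Bags: B1 = {a, c, d, e}  B2 = {a, b, d, e}
Tree: B1–B2

Every bag has size at most 4, so the width is 4 − 1 = 3 and tw(G) ≤ 3. For the lower bound, the 4 vertices {a, c, d, e} are pairwise adjacent, and any tree decomposition puts a clique entirely inside one bag — forcing width ≥ 3. Combining the bounds, tw(G) = 3.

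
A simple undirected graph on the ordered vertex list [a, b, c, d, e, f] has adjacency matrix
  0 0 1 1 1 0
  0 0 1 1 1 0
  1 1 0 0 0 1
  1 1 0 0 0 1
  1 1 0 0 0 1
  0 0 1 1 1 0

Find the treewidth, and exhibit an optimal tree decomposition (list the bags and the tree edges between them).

Each bag holds 4 vertices, so the decomposition has width 3, which upper-bounds the treewidth. For the lower bound: the 4 vertex sets {a,e}, {b,c}, {f}, {d} are disjoint, each induces a connected subgraph, and every pair is joined by at least one edge of G. Contracting each set to a single vertex therefore yields K_{4} as a minor, and since treewidth is minor-monotone, tw(G) ≥ tw(K_{4}) = 3. Hence tw(G) = 3 exactly.

Treewidth 3.
Bags: B1 = {a, b, e, f}  B2 = {a, b, c, f}  B3 = {a, b, d, f}
Tree: B1–B2, B2–B3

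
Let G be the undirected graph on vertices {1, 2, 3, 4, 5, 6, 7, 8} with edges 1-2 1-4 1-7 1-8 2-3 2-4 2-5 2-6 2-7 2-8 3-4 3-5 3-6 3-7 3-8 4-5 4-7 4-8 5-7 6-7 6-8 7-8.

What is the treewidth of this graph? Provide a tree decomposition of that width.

The largest bag has 5 vertices, giving width 4; this decomposition certifies tw(G) ≤ 4. On the other hand G contains the 5-clique {1, 2, 4, 7, 8}. A clique must lie in a single bag of any decomposition, so no decomposition can have width below 4. Hence tw(G) = 4 exactly.

Treewidth 4.
One optimal decomposition is:
Bags: B1 = {1, 2, 4, 7, 8}  B2 = {2, 3, 4, 7, 8}  B3 = {2, 3, 6, 7, 8}  B4 = {2, 3, 4, 5, 7}
Tree: B1–B2, B2–B3, B2–B4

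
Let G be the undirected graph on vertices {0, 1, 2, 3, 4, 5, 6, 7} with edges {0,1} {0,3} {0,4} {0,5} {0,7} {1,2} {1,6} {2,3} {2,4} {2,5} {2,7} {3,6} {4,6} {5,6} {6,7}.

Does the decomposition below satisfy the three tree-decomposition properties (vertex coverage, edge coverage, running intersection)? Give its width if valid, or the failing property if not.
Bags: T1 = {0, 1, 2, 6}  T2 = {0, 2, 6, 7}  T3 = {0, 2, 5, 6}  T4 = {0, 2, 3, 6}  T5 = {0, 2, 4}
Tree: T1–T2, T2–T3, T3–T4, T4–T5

A tree decomposition must satisfy three properties: every vertex lies in some bag; for every edge, both endpoints lie together in some bag; and for every vertex, the bags containing it form a connected subtree. Here edge (6,4) lies in no bag, so the decomposition is invalid.

No — edge (6,4) lies in no bag.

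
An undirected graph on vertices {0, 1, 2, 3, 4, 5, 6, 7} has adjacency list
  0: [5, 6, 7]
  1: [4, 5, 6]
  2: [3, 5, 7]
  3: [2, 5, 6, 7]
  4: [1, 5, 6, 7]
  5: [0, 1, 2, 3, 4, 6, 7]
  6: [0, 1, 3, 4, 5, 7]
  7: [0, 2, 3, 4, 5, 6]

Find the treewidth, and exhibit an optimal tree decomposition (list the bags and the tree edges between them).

Treewidth 3.
One optimal decomposition is:
Bags: B1 = {4, 5, 6, 7}  B2 = {1, 4, 5, 6}  B3 = {3, 5, 6, 7}  B4 = {0, 5, 6, 7}  B5 = {2, 3, 5, 7}
Tree: B1–B2, B1–B3, B3–B4, B3–B5

Every bag has size at most 4, so the width is 4 − 1 = 3 and tw(G) ≤ 3. For the lower bound, the 4 vertices {2, 3, 5, 7} are pairwise adjacent, and any tree decomposition puts a clique entirely inside one bag — forcing width ≥ 3. The upper and lower bounds meet at 3, so that is the treewidth.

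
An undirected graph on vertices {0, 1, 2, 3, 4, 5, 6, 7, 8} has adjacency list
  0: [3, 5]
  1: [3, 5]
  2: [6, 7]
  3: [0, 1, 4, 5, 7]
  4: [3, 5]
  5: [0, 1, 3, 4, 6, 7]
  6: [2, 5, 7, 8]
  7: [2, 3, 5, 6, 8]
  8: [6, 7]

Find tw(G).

A width-2 tree decomposition is:
Bags: B1 = {1, 3, 5}  B2 = {3, 4, 5}  B3 = {3, 5, 7}  B4 = {5, 6, 7}  B5 = {0, 3, 5}  B6 = {6, 7, 8}  B7 = {2, 6, 7}
Tree: B1–B2, B2–B3, B3–B4, B1–B5, B4–B6, B6–B7
The largest bag has 3 vertices, giving width 2; this decomposition certifies tw(G) ≤ 2. For the lower bound, the 3 vertices {6, 7, 8} are pairwise adjacent, and any tree decomposition puts a clique entirely inside one bag — forcing width ≥ 2. Hence tw(G) = 2 exactly.

2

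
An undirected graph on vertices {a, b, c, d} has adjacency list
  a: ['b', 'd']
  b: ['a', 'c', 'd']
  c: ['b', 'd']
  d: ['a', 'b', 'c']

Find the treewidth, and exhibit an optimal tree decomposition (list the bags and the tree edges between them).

Treewidth 2.
Bags: B1 = {b, c, d}  B2 = {a, b, d}
Tree: B1–B2

The largest bag has 3 vertices, giving width 2; this decomposition certifies tw(G) ≤ 2. On the other hand G contains the 3-clique {b, c, d}. A clique must lie in a single bag of any decomposition, so no decomposition can have width below 2. Combining the bounds, tw(G) = 2.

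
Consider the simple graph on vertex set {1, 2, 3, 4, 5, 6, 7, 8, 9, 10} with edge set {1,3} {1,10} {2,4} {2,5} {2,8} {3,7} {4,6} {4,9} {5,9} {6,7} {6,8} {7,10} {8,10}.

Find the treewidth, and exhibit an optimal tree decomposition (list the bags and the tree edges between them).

The largest bag has 3 vertices, giving width 2; this decomposition certifies tw(G) ≤ 2. The edges 5–9–4–2–5 form a cycle, so G is not a tree and its treewidth is at least 2. Hence tw(G) = 2 exactly.

Treewidth 2.
Bags: B1 = {2, 5, 9}  B2 = {2, 4, 9}  B3 = {2, 4, 8}  B4 = {4, 6, 8}  B5 = {6, 8, 10}  B6 = {6, 7, 10}  B7 = {1, 7, 10}  B8 = {1, 3, 7}
Tree: B1–B2, B2–B3, B3–B4, B4–B5, B5–B6, B6–B7, B7–B8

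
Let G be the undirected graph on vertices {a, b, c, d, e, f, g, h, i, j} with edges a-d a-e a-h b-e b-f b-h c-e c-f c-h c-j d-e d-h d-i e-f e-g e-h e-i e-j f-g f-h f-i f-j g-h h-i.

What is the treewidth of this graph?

3

A width-3 tree decomposition is:
Bags: B1 = {e, f, h, i}  B2 = {b, e, f, h}  B3 = {c, e, f, h}  B4 = {d, e, h, i}  B5 = {c, e, f, j}  B6 = {a, d, e, h}  B7 = {e, f, g, h}
Tree: B1–B2, B2–B3, B1–B4, B3–B5, B4–B6, B3–B7
The largest bag has 4 vertices, giving width 3; this decomposition certifies tw(G) ≤ 3. For the lower bound, the 4 vertices {c, e, f, j} are pairwise adjacent, and any tree decomposition puts a clique entirely inside one bag — forcing width ≥ 3. Combining the bounds, tw(G) = 3.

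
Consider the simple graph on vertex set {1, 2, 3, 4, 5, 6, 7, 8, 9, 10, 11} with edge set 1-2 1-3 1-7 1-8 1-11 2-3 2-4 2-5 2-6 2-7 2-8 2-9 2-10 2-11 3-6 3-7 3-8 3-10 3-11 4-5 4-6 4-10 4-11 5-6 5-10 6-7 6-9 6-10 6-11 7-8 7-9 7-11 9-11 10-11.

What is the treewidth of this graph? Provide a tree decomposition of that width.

Treewidth 4.
One such decomposition:
Bags: B1 = {2, 4, 6, 10, 11}  B2 = {2, 3, 6, 10, 11}  B3 = {2, 3, 6, 7, 11}  B4 = {2, 6, 7, 9, 11}  B5 = {1, 2, 3, 7, 11}  B6 = {1, 2, 3, 7, 8}  B7 = {2, 4, 5, 6, 10}
Tree: B1–B2, B2–B3, B3–B4, B3–B5, B5–B6, B1–B7

The largest bag has 5 vertices, giving width 4; this decomposition certifies tw(G) ≤ 4. Conversely, {1, 2, 3, 7, 8} is a clique of size 5, and the vertices of any clique must share a bag in every tree decomposition; so some bag has ≥ 5 vertices and tw(G) ≥ 4. Therefore the treewidth is 4.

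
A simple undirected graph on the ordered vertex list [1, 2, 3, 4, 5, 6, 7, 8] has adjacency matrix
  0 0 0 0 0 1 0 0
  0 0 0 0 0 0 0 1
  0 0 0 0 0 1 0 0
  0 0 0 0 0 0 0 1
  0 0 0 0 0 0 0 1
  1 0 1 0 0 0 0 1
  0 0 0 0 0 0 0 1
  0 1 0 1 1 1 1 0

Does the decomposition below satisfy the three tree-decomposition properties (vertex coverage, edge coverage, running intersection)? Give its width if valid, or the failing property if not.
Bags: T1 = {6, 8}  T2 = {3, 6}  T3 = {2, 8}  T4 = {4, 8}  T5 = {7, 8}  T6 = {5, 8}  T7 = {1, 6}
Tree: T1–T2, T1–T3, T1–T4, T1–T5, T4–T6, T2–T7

Yes; width 1.

Every vertex of G appears in some bag (union = {1, 2, 3, 4, 5, 6, 7, 8}); every edge is covered by a bag; and for each vertex v the set of bags containing v is connected in the bag tree. The decomposition is therefore valid. The largest bag has 2 vertices, so the width is 1.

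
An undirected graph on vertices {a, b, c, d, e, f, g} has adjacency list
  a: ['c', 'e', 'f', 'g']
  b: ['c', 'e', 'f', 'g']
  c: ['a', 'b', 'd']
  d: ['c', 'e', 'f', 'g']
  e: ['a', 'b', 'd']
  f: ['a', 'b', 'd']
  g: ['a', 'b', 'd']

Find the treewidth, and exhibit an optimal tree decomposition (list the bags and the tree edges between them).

Treewidth 3.
One such decomposition:
Bags: B1 = {a, b, d, e}  B2 = {a, b, c, d}  B3 = {a, b, d, f}  B4 = {a, b, d, g}
Tree: B1–B2, B2–B3, B3–B4

The largest bag has 4 vertices, giving width 3; this decomposition certifies tw(G) ≤ 3. For the lower bound: the 4 vertex sets {a,e}, {c,d}, {b}, {f} are disjoint, each induces a connected subgraph, and every pair is joined by at least one edge of G. Contracting each set to a single vertex therefore yields K_{4} as a minor, and since treewidth is minor-monotone, tw(G) ≥ tw(K_{4}) = 3. The upper and lower bounds meet at 3, so that is the treewidth.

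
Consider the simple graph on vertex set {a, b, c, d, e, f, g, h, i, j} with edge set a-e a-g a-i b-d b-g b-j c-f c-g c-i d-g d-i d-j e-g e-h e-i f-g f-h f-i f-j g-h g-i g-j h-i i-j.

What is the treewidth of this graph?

A width-3 tree decomposition is:
Bags: B1 = {f, g, i, j}  B2 = {f, g, h, i}  B3 = {c, f, g, i}  B4 = {d, g, i, j}  B5 = {b, d, g, j}  B6 = {e, g, h, i}  B7 = {a, e, g, i}
Tree: B1–B2, B1–B3, B1–B4, B4–B5, B2–B6, B6–B7
Each bag holds 4 vertices, so the decomposition has width 3, which upper-bounds the treewidth. On the other hand G contains the 4-clique {b, d, g, j}. A clique must lie in a single bag of any decomposition, so no decomposition can have width below 3. Hence tw(G) = 3 exactly.

3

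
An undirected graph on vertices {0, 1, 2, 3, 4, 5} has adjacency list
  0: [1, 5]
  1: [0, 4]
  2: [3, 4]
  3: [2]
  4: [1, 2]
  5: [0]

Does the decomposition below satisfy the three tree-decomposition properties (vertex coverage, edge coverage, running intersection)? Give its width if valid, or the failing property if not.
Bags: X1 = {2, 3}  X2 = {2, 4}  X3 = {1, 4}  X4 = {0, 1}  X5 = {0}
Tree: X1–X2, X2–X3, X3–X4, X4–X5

No — vertex 5 appears in no bag.

A tree decomposition must satisfy three properties: every vertex lies in some bag; for every edge, both endpoints lie together in some bag; and for every vertex, the bags containing it form a connected subtree. Here vertex 5 appears in no bag, so the decomposition is invalid.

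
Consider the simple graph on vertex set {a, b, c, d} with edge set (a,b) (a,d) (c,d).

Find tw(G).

1

A width-1 tree decomposition is:
Bags: B1 = {a, b}  B2 = {a, d}  B3 = {c, d}
Tree: B1–B2, B2–B3
Each bag holds 2 vertices, so the decomposition has width 1, which upper-bounds the treewidth. G has an edge, so its treewidth is at least 1. The upper and lower bounds meet at 1, so that is the treewidth.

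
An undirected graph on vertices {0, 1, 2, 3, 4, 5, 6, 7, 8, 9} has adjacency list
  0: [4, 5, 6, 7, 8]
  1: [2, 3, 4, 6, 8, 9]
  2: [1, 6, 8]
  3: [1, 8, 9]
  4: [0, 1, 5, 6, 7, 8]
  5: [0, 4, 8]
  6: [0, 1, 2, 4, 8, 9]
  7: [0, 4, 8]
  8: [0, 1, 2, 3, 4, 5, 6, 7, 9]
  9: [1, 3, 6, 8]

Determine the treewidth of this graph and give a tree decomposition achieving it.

Each bag holds 4 vertices, so the decomposition has width 3, which upper-bounds the treewidth. For the lower bound, the 4 vertices {0, 4, 5, 8} are pairwise adjacent, and any tree decomposition puts a clique entirely inside one bag — forcing width ≥ 3. The upper and lower bounds meet at 3, so that is the treewidth.

Treewidth 3.
Bags: B1 = {0, 4, 5, 8}  B2 = {0, 4, 6, 8}  B3 = {1, 4, 6, 8}  B4 = {1, 6, 8, 9}  B5 = {1, 3, 8, 9}  B6 = {1, 2, 6, 8}  B7 = {0, 4, 7, 8}
Tree: B1–B2, B2–B3, B3–B4, B4–B5, B3–B6, B2–B7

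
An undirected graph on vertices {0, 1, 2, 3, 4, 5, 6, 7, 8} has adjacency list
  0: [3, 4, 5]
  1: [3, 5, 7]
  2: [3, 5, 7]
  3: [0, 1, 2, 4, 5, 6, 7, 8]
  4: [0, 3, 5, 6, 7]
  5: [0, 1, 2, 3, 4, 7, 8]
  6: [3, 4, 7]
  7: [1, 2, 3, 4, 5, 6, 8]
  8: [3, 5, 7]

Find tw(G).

A width-3 tree decomposition is:
Bags: B1 = {3, 4, 5, 7}  B2 = {1, 3, 5, 7}  B3 = {3, 5, 7, 8}  B4 = {2, 3, 5, 7}  B5 = {3, 4, 6, 7}  B6 = {0, 3, 4, 5}
Tree: B1–B2, B1–B3, B2–B4, B1–B5, B1–B6
The largest bag has 4 vertices, giving width 3; this decomposition certifies tw(G) ≤ 3. For the lower bound, the 4 vertices {0, 3, 4, 5} are pairwise adjacent, and any tree decomposition puts a clique entirely inside one bag — forcing width ≥ 3. Hence tw(G) = 3 exactly.

3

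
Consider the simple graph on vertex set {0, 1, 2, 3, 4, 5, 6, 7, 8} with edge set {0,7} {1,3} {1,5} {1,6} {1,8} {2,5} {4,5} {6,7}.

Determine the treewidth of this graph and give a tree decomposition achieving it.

The largest bag has 2 vertices, giving width 1; this decomposition certifies tw(G) ≤ 1. G has an edge, so its treewidth is at least 1. Combining the bounds, tw(G) = 1.

Treewidth 1.
One such decomposition:
Bags: B1 = {2, 5}  B2 = {1, 5}  B3 = {1, 8}  B4 = {1, 6}  B5 = {6, 7}  B6 = {1, 3}  B7 = {4, 5}  B8 = {0, 7}
Tree: B1–B2, B2–B3, B2–B4, B4–B5, B4–B6, B1–B7, B5–B8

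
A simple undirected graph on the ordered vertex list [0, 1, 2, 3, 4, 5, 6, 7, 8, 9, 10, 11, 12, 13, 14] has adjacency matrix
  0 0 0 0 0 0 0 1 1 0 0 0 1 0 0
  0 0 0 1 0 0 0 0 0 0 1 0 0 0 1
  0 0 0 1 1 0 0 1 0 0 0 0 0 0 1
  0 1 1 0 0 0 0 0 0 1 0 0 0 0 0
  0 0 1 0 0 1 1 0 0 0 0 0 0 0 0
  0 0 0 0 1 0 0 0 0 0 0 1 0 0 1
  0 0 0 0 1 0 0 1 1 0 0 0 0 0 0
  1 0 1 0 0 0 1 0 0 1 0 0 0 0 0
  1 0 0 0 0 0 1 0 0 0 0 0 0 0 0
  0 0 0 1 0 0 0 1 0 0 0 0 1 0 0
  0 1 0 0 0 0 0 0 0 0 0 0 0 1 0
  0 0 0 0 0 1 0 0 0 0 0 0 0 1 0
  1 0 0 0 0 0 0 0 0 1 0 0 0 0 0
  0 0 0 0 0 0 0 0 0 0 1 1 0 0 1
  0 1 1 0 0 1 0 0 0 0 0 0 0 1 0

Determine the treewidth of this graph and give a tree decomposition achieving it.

Each bag holds 4 vertices, so the decomposition has width 3, which upper-bounds the treewidth. For the lower bound: the 4 vertex sets {10,11,13}, {1}, {14}, {2,3,4,5} are disjoint, each induces a connected subgraph, and every pair is joined by at least one edge of G. Contracting each set to a single vertex therefore yields K_{4} as a minor, and since treewidth is minor-monotone, tw(G) ≥ tw(K_{4}) = 3. Hence tw(G) = 3 exactly.

Treewidth 3.
One optimal decomposition is:
Bags: B1 = {1, 10, 11, 13}  B2 = {1, 11, 13, 14}  B3 = {1, 5, 11, 14}  B4 = {1, 3, 5, 14}  B5 = {2, 3, 5, 14}  B6 = {2, 3, 4, 5}  B7 = {2, 3, 4, 9}  B8 = {2, 4, 7, 9}  B9 = {4, 6, 7, 9}  B10 = {6, 7, 9, 12}  B11 = {0, 6, 7, 12}  B12 = {0, 6, 8, 12}
Tree: B1–B2, B2–B3, B3–B4, B4–B5, B5–B6, B6–B7, B7–B8, B8–B9, B9–B10, B10–B11, B11–B12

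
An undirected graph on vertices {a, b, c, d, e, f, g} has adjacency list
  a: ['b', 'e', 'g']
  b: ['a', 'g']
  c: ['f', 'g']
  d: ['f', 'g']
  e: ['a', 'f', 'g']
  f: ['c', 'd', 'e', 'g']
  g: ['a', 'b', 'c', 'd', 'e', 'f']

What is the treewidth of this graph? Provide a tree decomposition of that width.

Every bag has size at most 3, so the width is 3 − 1 = 2 and tw(G) ≤ 2. Conversely, {a, e, g} is a clique of size 3, and the vertices of any clique must share a bag in every tree decomposition; so some bag has ≥ 3 vertices and tw(G) ≥ 2. Therefore the treewidth is 2.

Treewidth 2.
One optimal decomposition is:
Bags: B1 = {e, f, g}  B2 = {a, e, g}  B3 = {d, f, g}  B4 = {c, f, g}  B5 = {a, b, g}
Tree: B1–B2, B1–B3, B3–B4, B2–B5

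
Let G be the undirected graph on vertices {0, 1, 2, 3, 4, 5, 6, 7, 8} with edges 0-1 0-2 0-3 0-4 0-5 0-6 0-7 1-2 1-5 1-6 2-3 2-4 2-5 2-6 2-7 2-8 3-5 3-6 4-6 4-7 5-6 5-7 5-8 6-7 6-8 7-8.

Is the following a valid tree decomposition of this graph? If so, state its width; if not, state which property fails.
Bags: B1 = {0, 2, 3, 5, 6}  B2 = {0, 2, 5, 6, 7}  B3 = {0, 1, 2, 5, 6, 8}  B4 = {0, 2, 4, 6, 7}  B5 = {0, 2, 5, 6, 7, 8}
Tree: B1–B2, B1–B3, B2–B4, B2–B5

No — bags containing vertex 8 are not connected in the tree.

A tree decomposition must satisfy three properties: every vertex lies in some bag; for every edge, both endpoints lie together in some bag; and for every vertex, the bags containing it form a connected subtree. Here bags containing vertex 8 are not connected in the tree, so the decomposition is invalid.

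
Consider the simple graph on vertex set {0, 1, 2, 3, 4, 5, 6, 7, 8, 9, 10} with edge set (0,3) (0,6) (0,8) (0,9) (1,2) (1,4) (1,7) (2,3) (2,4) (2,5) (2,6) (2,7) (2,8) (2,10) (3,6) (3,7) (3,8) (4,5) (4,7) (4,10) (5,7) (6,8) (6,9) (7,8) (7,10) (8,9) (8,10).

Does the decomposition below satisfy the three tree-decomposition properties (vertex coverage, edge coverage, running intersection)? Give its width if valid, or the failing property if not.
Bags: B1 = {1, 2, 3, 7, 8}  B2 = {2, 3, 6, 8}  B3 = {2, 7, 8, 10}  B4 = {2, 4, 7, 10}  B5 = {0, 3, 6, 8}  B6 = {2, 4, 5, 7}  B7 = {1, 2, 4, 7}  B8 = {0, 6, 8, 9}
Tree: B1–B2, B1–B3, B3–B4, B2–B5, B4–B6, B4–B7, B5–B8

A tree decomposition must satisfy three properties: every vertex lies in some bag; for every edge, both endpoints lie together in some bag; and for every vertex, the bags containing it form a connected subtree. Here bags containing vertex 1 are not connected in the tree, so the decomposition is invalid.

No — bags containing vertex 1 are not connected in the tree.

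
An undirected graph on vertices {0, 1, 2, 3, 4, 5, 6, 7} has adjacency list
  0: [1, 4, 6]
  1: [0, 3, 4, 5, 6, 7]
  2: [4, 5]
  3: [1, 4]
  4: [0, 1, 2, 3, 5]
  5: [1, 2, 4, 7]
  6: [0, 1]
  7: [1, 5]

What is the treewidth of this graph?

2

A width-2 tree decomposition is:
Bags: B1 = {2, 4, 5}  B2 = {1, 4, 5}  B3 = {0, 1, 4}  B4 = {1, 3, 4}  B5 = {0, 1, 6}  B6 = {1, 5, 7}
Tree: B1–B2, B2–B3, B2–B4, B3–B5, B2–B6
Every bag has size at most 3, so the width is 3 − 1 = 2 and tw(G) ≤ 2. For the lower bound, the 3 vertices {0, 1, 4} are pairwise adjacent, and any tree decomposition puts a clique entirely inside one bag — forcing width ≥ 2. Combining the bounds, tw(G) = 2.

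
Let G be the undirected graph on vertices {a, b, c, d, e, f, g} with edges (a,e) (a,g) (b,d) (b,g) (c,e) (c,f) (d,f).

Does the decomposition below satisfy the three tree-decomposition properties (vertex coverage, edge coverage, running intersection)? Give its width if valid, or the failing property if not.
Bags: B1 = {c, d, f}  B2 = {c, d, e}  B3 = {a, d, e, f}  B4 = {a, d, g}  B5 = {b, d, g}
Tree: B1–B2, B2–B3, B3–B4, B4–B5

A tree decomposition must satisfy three properties: every vertex lies in some bag; for every edge, both endpoints lie together in some bag; and for every vertex, the bags containing it form a connected subtree. Here bags containing vertex f are not connected in the tree, so the decomposition is invalid.

No — bags containing vertex f are not connected in the tree.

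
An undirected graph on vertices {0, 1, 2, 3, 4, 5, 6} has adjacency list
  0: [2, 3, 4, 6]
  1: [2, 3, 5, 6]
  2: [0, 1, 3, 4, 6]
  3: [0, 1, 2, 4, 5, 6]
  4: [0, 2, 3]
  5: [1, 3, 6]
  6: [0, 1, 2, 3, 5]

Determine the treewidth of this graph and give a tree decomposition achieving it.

Treewidth 3.
One such decomposition:
Bags: B1 = {1, 2, 3, 6}  B2 = {0, 2, 3, 6}  B3 = {0, 2, 3, 4}  B4 = {1, 3, 5, 6}
Tree: B1–B2, B2–B3, B1–B4

Each bag holds 4 vertices, so the decomposition has width 3, which upper-bounds the treewidth. For the lower bound, the 4 vertices {0, 2, 3, 4} are pairwise adjacent, and any tree decomposition puts a clique entirely inside one bag — forcing width ≥ 3. The upper and lower bounds meet at 3, so that is the treewidth.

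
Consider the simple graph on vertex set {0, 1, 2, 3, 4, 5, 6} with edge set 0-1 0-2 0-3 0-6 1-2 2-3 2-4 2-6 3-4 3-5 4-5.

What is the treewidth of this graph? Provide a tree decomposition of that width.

Every bag has size at most 3, so the width is 3 − 1 = 2 and tw(G) ≤ 2. On the other hand G contains the 3-clique {0, 1, 2}. A clique must lie in a single bag of any decomposition, so no decomposition can have width below 2. Therefore the treewidth is 2.

Treewidth 2.
Bags: B1 = {0, 2, 3}  B2 = {2, 3, 4}  B3 = {3, 4, 5}  B4 = {0, 2, 6}  B5 = {0, 1, 2}
Tree: B1–B2, B2–B3, B1–B4, B4–B5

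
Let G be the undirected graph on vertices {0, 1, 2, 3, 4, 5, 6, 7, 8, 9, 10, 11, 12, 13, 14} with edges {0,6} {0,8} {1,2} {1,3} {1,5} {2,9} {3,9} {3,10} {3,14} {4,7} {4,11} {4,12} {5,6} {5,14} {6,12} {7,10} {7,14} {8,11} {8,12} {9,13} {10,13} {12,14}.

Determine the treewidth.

A width-3 tree decomposition is:
Bags: B1 = {2, 9, 10, 13}  B2 = {2, 3, 9, 10}  B3 = {1, 2, 3, 10}  B4 = {1, 3, 7, 10}  B5 = {1, 3, 7, 14}  B6 = {1, 5, 7, 14}  B7 = {4, 5, 7, 14}  B8 = {4, 5, 12, 14}  B9 = {4, 5, 6, 12}  B10 = {4, 6, 11, 12}  B11 = {6, 8, 11, 12}  B12 = {0, 6, 8, 11}
Tree: B1–B2, B2–B3, B3–B4, B4–B5, B5–B6, B6–B7, B7–B8, B8–B9, B9–B10, B10–B11, B11–B12
Each bag holds 4 vertices, so the decomposition has width 3, which upper-bounds the treewidth. For the lower bound: the 4 vertex sets {2,9,13}, {10}, {3}, {1,5,7,14} are disjoint, each induces a connected subgraph, and every pair is joined by at least one edge of G. Contracting each set to a single vertex therefore yields K_{4} as a minor, and since treewidth is minor-monotone, tw(G) ≥ tw(K_{4}) = 3. Hence tw(G) = 3 exactly.

3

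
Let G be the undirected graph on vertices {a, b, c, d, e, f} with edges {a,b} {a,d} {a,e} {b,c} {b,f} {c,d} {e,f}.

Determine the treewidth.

A width-2 tree decomposition is:
Bags: B1 = {a, e, f}  B2 = {a, b, f}  B3 = {a, b, d}  B4 = {b, c, d}
Tree: B1–B2, B2–B3, B3–B4
Each bag holds 3 vertices, so the decomposition has width 2, which upper-bounds the treewidth. For the lower bound, G contains the cycle e–f–b–a–e, so G is not a forest; only forests have treewidth ≤ 1, hence tw(G) ≥ 2. The upper and lower bounds meet at 2, so that is the treewidth.

2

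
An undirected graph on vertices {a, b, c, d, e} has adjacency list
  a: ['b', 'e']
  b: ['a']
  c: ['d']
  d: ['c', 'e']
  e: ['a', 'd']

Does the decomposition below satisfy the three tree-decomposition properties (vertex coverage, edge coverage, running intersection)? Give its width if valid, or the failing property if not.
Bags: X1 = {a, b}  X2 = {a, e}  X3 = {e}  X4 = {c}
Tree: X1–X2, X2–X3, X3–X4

No — vertex d appears in no bag.

A tree decomposition must satisfy three properties: every vertex lies in some bag; for every edge, both endpoints lie together in some bag; and for every vertex, the bags containing it form a connected subtree. Here vertex d appears in no bag, so the decomposition is invalid.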